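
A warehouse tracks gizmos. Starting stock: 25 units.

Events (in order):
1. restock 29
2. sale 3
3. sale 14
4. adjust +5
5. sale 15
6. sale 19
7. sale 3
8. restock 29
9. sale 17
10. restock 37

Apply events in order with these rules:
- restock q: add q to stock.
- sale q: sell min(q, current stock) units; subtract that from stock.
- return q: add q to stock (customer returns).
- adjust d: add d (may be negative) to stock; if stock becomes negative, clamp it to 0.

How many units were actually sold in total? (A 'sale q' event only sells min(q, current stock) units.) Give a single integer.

Answer: 71

Derivation:
Processing events:
Start: stock = 25
  Event 1 (restock 29): 25 + 29 = 54
  Event 2 (sale 3): sell min(3,54)=3. stock: 54 - 3 = 51. total_sold = 3
  Event 3 (sale 14): sell min(14,51)=14. stock: 51 - 14 = 37. total_sold = 17
  Event 4 (adjust +5): 37 + 5 = 42
  Event 5 (sale 15): sell min(15,42)=15. stock: 42 - 15 = 27. total_sold = 32
  Event 6 (sale 19): sell min(19,27)=19. stock: 27 - 19 = 8. total_sold = 51
  Event 7 (sale 3): sell min(3,8)=3. stock: 8 - 3 = 5. total_sold = 54
  Event 8 (restock 29): 5 + 29 = 34
  Event 9 (sale 17): sell min(17,34)=17. stock: 34 - 17 = 17. total_sold = 71
  Event 10 (restock 37): 17 + 37 = 54
Final: stock = 54, total_sold = 71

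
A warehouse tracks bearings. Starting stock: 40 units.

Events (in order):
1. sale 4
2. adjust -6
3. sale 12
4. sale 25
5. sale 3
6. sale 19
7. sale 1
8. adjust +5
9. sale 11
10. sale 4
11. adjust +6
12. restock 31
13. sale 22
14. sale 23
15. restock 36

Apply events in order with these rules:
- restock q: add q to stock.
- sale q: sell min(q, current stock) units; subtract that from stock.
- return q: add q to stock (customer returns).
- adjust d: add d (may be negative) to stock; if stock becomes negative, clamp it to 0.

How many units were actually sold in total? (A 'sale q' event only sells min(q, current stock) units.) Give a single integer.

Answer: 76

Derivation:
Processing events:
Start: stock = 40
  Event 1 (sale 4): sell min(4,40)=4. stock: 40 - 4 = 36. total_sold = 4
  Event 2 (adjust -6): 36 + -6 = 30
  Event 3 (sale 12): sell min(12,30)=12. stock: 30 - 12 = 18. total_sold = 16
  Event 4 (sale 25): sell min(25,18)=18. stock: 18 - 18 = 0. total_sold = 34
  Event 5 (sale 3): sell min(3,0)=0. stock: 0 - 0 = 0. total_sold = 34
  Event 6 (sale 19): sell min(19,0)=0. stock: 0 - 0 = 0. total_sold = 34
  Event 7 (sale 1): sell min(1,0)=0. stock: 0 - 0 = 0. total_sold = 34
  Event 8 (adjust +5): 0 + 5 = 5
  Event 9 (sale 11): sell min(11,5)=5. stock: 5 - 5 = 0. total_sold = 39
  Event 10 (sale 4): sell min(4,0)=0. stock: 0 - 0 = 0. total_sold = 39
  Event 11 (adjust +6): 0 + 6 = 6
  Event 12 (restock 31): 6 + 31 = 37
  Event 13 (sale 22): sell min(22,37)=22. stock: 37 - 22 = 15. total_sold = 61
  Event 14 (sale 23): sell min(23,15)=15. stock: 15 - 15 = 0. total_sold = 76
  Event 15 (restock 36): 0 + 36 = 36
Final: stock = 36, total_sold = 76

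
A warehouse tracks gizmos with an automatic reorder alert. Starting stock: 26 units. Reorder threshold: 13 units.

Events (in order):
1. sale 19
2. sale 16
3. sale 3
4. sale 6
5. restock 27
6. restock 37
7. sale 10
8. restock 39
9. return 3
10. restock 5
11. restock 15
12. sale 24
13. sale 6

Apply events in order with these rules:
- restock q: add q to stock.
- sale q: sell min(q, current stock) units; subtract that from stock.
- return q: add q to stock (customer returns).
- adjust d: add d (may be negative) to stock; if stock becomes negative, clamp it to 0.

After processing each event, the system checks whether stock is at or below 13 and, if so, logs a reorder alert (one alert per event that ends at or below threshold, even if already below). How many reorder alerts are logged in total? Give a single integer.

Answer: 4

Derivation:
Processing events:
Start: stock = 26
  Event 1 (sale 19): sell min(19,26)=19. stock: 26 - 19 = 7. total_sold = 19
  Event 2 (sale 16): sell min(16,7)=7. stock: 7 - 7 = 0. total_sold = 26
  Event 3 (sale 3): sell min(3,0)=0. stock: 0 - 0 = 0. total_sold = 26
  Event 4 (sale 6): sell min(6,0)=0. stock: 0 - 0 = 0. total_sold = 26
  Event 5 (restock 27): 0 + 27 = 27
  Event 6 (restock 37): 27 + 37 = 64
  Event 7 (sale 10): sell min(10,64)=10. stock: 64 - 10 = 54. total_sold = 36
  Event 8 (restock 39): 54 + 39 = 93
  Event 9 (return 3): 93 + 3 = 96
  Event 10 (restock 5): 96 + 5 = 101
  Event 11 (restock 15): 101 + 15 = 116
  Event 12 (sale 24): sell min(24,116)=24. stock: 116 - 24 = 92. total_sold = 60
  Event 13 (sale 6): sell min(6,92)=6. stock: 92 - 6 = 86. total_sold = 66
Final: stock = 86, total_sold = 66

Checking against threshold 13:
  After event 1: stock=7 <= 13 -> ALERT
  After event 2: stock=0 <= 13 -> ALERT
  After event 3: stock=0 <= 13 -> ALERT
  After event 4: stock=0 <= 13 -> ALERT
  After event 5: stock=27 > 13
  After event 6: stock=64 > 13
  After event 7: stock=54 > 13
  After event 8: stock=93 > 13
  After event 9: stock=96 > 13
  After event 10: stock=101 > 13
  After event 11: stock=116 > 13
  After event 12: stock=92 > 13
  After event 13: stock=86 > 13
Alert events: [1, 2, 3, 4]. Count = 4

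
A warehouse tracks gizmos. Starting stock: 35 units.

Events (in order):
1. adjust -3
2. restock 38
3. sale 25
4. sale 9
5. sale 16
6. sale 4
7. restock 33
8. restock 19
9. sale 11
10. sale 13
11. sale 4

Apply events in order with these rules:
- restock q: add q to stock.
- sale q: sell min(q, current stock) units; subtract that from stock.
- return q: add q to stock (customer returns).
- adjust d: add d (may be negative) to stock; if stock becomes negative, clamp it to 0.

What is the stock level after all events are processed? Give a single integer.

Answer: 40

Derivation:
Processing events:
Start: stock = 35
  Event 1 (adjust -3): 35 + -3 = 32
  Event 2 (restock 38): 32 + 38 = 70
  Event 3 (sale 25): sell min(25,70)=25. stock: 70 - 25 = 45. total_sold = 25
  Event 4 (sale 9): sell min(9,45)=9. stock: 45 - 9 = 36. total_sold = 34
  Event 5 (sale 16): sell min(16,36)=16. stock: 36 - 16 = 20. total_sold = 50
  Event 6 (sale 4): sell min(4,20)=4. stock: 20 - 4 = 16. total_sold = 54
  Event 7 (restock 33): 16 + 33 = 49
  Event 8 (restock 19): 49 + 19 = 68
  Event 9 (sale 11): sell min(11,68)=11. stock: 68 - 11 = 57. total_sold = 65
  Event 10 (sale 13): sell min(13,57)=13. stock: 57 - 13 = 44. total_sold = 78
  Event 11 (sale 4): sell min(4,44)=4. stock: 44 - 4 = 40. total_sold = 82
Final: stock = 40, total_sold = 82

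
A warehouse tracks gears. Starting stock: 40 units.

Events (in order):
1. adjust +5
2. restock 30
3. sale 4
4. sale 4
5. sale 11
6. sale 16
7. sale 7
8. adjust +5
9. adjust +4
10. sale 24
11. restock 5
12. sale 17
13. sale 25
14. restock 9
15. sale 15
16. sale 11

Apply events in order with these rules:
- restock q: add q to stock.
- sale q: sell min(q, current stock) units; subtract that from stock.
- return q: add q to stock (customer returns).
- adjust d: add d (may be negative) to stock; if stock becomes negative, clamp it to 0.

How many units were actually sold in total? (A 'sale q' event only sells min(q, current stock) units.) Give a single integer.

Processing events:
Start: stock = 40
  Event 1 (adjust +5): 40 + 5 = 45
  Event 2 (restock 30): 45 + 30 = 75
  Event 3 (sale 4): sell min(4,75)=4. stock: 75 - 4 = 71. total_sold = 4
  Event 4 (sale 4): sell min(4,71)=4. stock: 71 - 4 = 67. total_sold = 8
  Event 5 (sale 11): sell min(11,67)=11. stock: 67 - 11 = 56. total_sold = 19
  Event 6 (sale 16): sell min(16,56)=16. stock: 56 - 16 = 40. total_sold = 35
  Event 7 (sale 7): sell min(7,40)=7. stock: 40 - 7 = 33. total_sold = 42
  Event 8 (adjust +5): 33 + 5 = 38
  Event 9 (adjust +4): 38 + 4 = 42
  Event 10 (sale 24): sell min(24,42)=24. stock: 42 - 24 = 18. total_sold = 66
  Event 11 (restock 5): 18 + 5 = 23
  Event 12 (sale 17): sell min(17,23)=17. stock: 23 - 17 = 6. total_sold = 83
  Event 13 (sale 25): sell min(25,6)=6. stock: 6 - 6 = 0. total_sold = 89
  Event 14 (restock 9): 0 + 9 = 9
  Event 15 (sale 15): sell min(15,9)=9. stock: 9 - 9 = 0. total_sold = 98
  Event 16 (sale 11): sell min(11,0)=0. stock: 0 - 0 = 0. total_sold = 98
Final: stock = 0, total_sold = 98

Answer: 98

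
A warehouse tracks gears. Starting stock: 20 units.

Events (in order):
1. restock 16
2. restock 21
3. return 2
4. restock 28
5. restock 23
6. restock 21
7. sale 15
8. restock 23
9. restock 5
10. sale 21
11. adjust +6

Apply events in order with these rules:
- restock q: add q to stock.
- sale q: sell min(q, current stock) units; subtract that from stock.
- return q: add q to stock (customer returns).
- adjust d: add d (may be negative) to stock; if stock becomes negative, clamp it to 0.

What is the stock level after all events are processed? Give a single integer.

Answer: 129

Derivation:
Processing events:
Start: stock = 20
  Event 1 (restock 16): 20 + 16 = 36
  Event 2 (restock 21): 36 + 21 = 57
  Event 3 (return 2): 57 + 2 = 59
  Event 4 (restock 28): 59 + 28 = 87
  Event 5 (restock 23): 87 + 23 = 110
  Event 6 (restock 21): 110 + 21 = 131
  Event 7 (sale 15): sell min(15,131)=15. stock: 131 - 15 = 116. total_sold = 15
  Event 8 (restock 23): 116 + 23 = 139
  Event 9 (restock 5): 139 + 5 = 144
  Event 10 (sale 21): sell min(21,144)=21. stock: 144 - 21 = 123. total_sold = 36
  Event 11 (adjust +6): 123 + 6 = 129
Final: stock = 129, total_sold = 36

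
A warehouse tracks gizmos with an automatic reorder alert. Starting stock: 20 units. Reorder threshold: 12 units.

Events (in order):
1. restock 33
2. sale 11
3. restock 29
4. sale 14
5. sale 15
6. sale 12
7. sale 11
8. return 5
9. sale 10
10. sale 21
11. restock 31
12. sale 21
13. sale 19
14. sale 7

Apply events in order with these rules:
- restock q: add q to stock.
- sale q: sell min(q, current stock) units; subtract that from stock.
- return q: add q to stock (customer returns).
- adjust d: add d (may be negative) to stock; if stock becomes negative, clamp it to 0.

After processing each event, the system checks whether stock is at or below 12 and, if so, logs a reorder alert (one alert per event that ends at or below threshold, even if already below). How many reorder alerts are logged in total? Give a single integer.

Answer: 4

Derivation:
Processing events:
Start: stock = 20
  Event 1 (restock 33): 20 + 33 = 53
  Event 2 (sale 11): sell min(11,53)=11. stock: 53 - 11 = 42. total_sold = 11
  Event 3 (restock 29): 42 + 29 = 71
  Event 4 (sale 14): sell min(14,71)=14. stock: 71 - 14 = 57. total_sold = 25
  Event 5 (sale 15): sell min(15,57)=15. stock: 57 - 15 = 42. total_sold = 40
  Event 6 (sale 12): sell min(12,42)=12. stock: 42 - 12 = 30. total_sold = 52
  Event 7 (sale 11): sell min(11,30)=11. stock: 30 - 11 = 19. total_sold = 63
  Event 8 (return 5): 19 + 5 = 24
  Event 9 (sale 10): sell min(10,24)=10. stock: 24 - 10 = 14. total_sold = 73
  Event 10 (sale 21): sell min(21,14)=14. stock: 14 - 14 = 0. total_sold = 87
  Event 11 (restock 31): 0 + 31 = 31
  Event 12 (sale 21): sell min(21,31)=21. stock: 31 - 21 = 10. total_sold = 108
  Event 13 (sale 19): sell min(19,10)=10. stock: 10 - 10 = 0. total_sold = 118
  Event 14 (sale 7): sell min(7,0)=0. stock: 0 - 0 = 0. total_sold = 118
Final: stock = 0, total_sold = 118

Checking against threshold 12:
  After event 1: stock=53 > 12
  After event 2: stock=42 > 12
  After event 3: stock=71 > 12
  After event 4: stock=57 > 12
  After event 5: stock=42 > 12
  After event 6: stock=30 > 12
  After event 7: stock=19 > 12
  After event 8: stock=24 > 12
  After event 9: stock=14 > 12
  After event 10: stock=0 <= 12 -> ALERT
  After event 11: stock=31 > 12
  After event 12: stock=10 <= 12 -> ALERT
  After event 13: stock=0 <= 12 -> ALERT
  After event 14: stock=0 <= 12 -> ALERT
Alert events: [10, 12, 13, 14]. Count = 4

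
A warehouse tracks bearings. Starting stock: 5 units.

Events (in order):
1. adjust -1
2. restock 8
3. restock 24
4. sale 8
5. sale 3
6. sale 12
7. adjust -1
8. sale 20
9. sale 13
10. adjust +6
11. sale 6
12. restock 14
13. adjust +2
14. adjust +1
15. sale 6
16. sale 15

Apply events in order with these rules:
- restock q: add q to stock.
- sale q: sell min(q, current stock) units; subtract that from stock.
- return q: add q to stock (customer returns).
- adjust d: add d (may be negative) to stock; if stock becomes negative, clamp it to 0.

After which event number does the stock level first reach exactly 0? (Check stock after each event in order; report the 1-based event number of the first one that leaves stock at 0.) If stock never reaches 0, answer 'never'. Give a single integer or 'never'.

Processing events:
Start: stock = 5
  Event 1 (adjust -1): 5 + -1 = 4
  Event 2 (restock 8): 4 + 8 = 12
  Event 3 (restock 24): 12 + 24 = 36
  Event 4 (sale 8): sell min(8,36)=8. stock: 36 - 8 = 28. total_sold = 8
  Event 5 (sale 3): sell min(3,28)=3. stock: 28 - 3 = 25. total_sold = 11
  Event 6 (sale 12): sell min(12,25)=12. stock: 25 - 12 = 13. total_sold = 23
  Event 7 (adjust -1): 13 + -1 = 12
  Event 8 (sale 20): sell min(20,12)=12. stock: 12 - 12 = 0. total_sold = 35
  Event 9 (sale 13): sell min(13,0)=0. stock: 0 - 0 = 0. total_sold = 35
  Event 10 (adjust +6): 0 + 6 = 6
  Event 11 (sale 6): sell min(6,6)=6. stock: 6 - 6 = 0. total_sold = 41
  Event 12 (restock 14): 0 + 14 = 14
  Event 13 (adjust +2): 14 + 2 = 16
  Event 14 (adjust +1): 16 + 1 = 17
  Event 15 (sale 6): sell min(6,17)=6. stock: 17 - 6 = 11. total_sold = 47
  Event 16 (sale 15): sell min(15,11)=11. stock: 11 - 11 = 0. total_sold = 58
Final: stock = 0, total_sold = 58

First zero at event 8.

Answer: 8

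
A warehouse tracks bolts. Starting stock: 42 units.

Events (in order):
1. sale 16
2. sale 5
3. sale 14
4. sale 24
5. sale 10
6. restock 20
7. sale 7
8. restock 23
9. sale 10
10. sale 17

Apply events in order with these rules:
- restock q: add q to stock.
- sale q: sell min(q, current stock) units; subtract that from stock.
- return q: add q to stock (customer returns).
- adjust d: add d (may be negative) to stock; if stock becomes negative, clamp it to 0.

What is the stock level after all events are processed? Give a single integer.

Processing events:
Start: stock = 42
  Event 1 (sale 16): sell min(16,42)=16. stock: 42 - 16 = 26. total_sold = 16
  Event 2 (sale 5): sell min(5,26)=5. stock: 26 - 5 = 21. total_sold = 21
  Event 3 (sale 14): sell min(14,21)=14. stock: 21 - 14 = 7. total_sold = 35
  Event 4 (sale 24): sell min(24,7)=7. stock: 7 - 7 = 0. total_sold = 42
  Event 5 (sale 10): sell min(10,0)=0. stock: 0 - 0 = 0. total_sold = 42
  Event 6 (restock 20): 0 + 20 = 20
  Event 7 (sale 7): sell min(7,20)=7. stock: 20 - 7 = 13. total_sold = 49
  Event 8 (restock 23): 13 + 23 = 36
  Event 9 (sale 10): sell min(10,36)=10. stock: 36 - 10 = 26. total_sold = 59
  Event 10 (sale 17): sell min(17,26)=17. stock: 26 - 17 = 9. total_sold = 76
Final: stock = 9, total_sold = 76

Answer: 9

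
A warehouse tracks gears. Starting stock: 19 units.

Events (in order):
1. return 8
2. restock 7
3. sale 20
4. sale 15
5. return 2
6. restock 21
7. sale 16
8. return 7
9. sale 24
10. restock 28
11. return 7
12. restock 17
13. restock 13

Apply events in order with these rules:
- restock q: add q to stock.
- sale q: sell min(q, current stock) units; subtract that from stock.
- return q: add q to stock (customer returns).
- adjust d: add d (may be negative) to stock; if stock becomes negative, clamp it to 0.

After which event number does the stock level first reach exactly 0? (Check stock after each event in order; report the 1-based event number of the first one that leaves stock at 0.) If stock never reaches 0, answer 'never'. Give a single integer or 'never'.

Answer: 4

Derivation:
Processing events:
Start: stock = 19
  Event 1 (return 8): 19 + 8 = 27
  Event 2 (restock 7): 27 + 7 = 34
  Event 3 (sale 20): sell min(20,34)=20. stock: 34 - 20 = 14. total_sold = 20
  Event 4 (sale 15): sell min(15,14)=14. stock: 14 - 14 = 0. total_sold = 34
  Event 5 (return 2): 0 + 2 = 2
  Event 6 (restock 21): 2 + 21 = 23
  Event 7 (sale 16): sell min(16,23)=16. stock: 23 - 16 = 7. total_sold = 50
  Event 8 (return 7): 7 + 7 = 14
  Event 9 (sale 24): sell min(24,14)=14. stock: 14 - 14 = 0. total_sold = 64
  Event 10 (restock 28): 0 + 28 = 28
  Event 11 (return 7): 28 + 7 = 35
  Event 12 (restock 17): 35 + 17 = 52
  Event 13 (restock 13): 52 + 13 = 65
Final: stock = 65, total_sold = 64

First zero at event 4.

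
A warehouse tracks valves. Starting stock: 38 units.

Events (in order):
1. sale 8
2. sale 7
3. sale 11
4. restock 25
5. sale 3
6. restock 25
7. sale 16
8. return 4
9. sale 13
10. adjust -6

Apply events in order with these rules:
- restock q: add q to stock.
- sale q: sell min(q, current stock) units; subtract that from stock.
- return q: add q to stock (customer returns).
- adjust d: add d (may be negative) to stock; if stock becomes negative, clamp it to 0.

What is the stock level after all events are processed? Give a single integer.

Answer: 28

Derivation:
Processing events:
Start: stock = 38
  Event 1 (sale 8): sell min(8,38)=8. stock: 38 - 8 = 30. total_sold = 8
  Event 2 (sale 7): sell min(7,30)=7. stock: 30 - 7 = 23. total_sold = 15
  Event 3 (sale 11): sell min(11,23)=11. stock: 23 - 11 = 12. total_sold = 26
  Event 4 (restock 25): 12 + 25 = 37
  Event 5 (sale 3): sell min(3,37)=3. stock: 37 - 3 = 34. total_sold = 29
  Event 6 (restock 25): 34 + 25 = 59
  Event 7 (sale 16): sell min(16,59)=16. stock: 59 - 16 = 43. total_sold = 45
  Event 8 (return 4): 43 + 4 = 47
  Event 9 (sale 13): sell min(13,47)=13. stock: 47 - 13 = 34. total_sold = 58
  Event 10 (adjust -6): 34 + -6 = 28
Final: stock = 28, total_sold = 58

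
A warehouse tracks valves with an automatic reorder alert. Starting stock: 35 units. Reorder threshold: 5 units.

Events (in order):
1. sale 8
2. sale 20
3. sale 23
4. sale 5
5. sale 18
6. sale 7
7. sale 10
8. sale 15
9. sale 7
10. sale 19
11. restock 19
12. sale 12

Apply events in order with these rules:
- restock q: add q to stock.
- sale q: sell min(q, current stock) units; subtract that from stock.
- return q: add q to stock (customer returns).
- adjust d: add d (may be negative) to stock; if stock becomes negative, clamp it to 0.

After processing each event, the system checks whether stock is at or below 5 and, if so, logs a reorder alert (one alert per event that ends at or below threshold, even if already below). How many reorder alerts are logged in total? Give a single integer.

Answer: 8

Derivation:
Processing events:
Start: stock = 35
  Event 1 (sale 8): sell min(8,35)=8. stock: 35 - 8 = 27. total_sold = 8
  Event 2 (sale 20): sell min(20,27)=20. stock: 27 - 20 = 7. total_sold = 28
  Event 3 (sale 23): sell min(23,7)=7. stock: 7 - 7 = 0. total_sold = 35
  Event 4 (sale 5): sell min(5,0)=0. stock: 0 - 0 = 0. total_sold = 35
  Event 5 (sale 18): sell min(18,0)=0. stock: 0 - 0 = 0. total_sold = 35
  Event 6 (sale 7): sell min(7,0)=0. stock: 0 - 0 = 0. total_sold = 35
  Event 7 (sale 10): sell min(10,0)=0. stock: 0 - 0 = 0. total_sold = 35
  Event 8 (sale 15): sell min(15,0)=0. stock: 0 - 0 = 0. total_sold = 35
  Event 9 (sale 7): sell min(7,0)=0. stock: 0 - 0 = 0. total_sold = 35
  Event 10 (sale 19): sell min(19,0)=0. stock: 0 - 0 = 0. total_sold = 35
  Event 11 (restock 19): 0 + 19 = 19
  Event 12 (sale 12): sell min(12,19)=12. stock: 19 - 12 = 7. total_sold = 47
Final: stock = 7, total_sold = 47

Checking against threshold 5:
  After event 1: stock=27 > 5
  After event 2: stock=7 > 5
  After event 3: stock=0 <= 5 -> ALERT
  After event 4: stock=0 <= 5 -> ALERT
  After event 5: stock=0 <= 5 -> ALERT
  After event 6: stock=0 <= 5 -> ALERT
  After event 7: stock=0 <= 5 -> ALERT
  After event 8: stock=0 <= 5 -> ALERT
  After event 9: stock=0 <= 5 -> ALERT
  After event 10: stock=0 <= 5 -> ALERT
  After event 11: stock=19 > 5
  After event 12: stock=7 > 5
Alert events: [3, 4, 5, 6, 7, 8, 9, 10]. Count = 8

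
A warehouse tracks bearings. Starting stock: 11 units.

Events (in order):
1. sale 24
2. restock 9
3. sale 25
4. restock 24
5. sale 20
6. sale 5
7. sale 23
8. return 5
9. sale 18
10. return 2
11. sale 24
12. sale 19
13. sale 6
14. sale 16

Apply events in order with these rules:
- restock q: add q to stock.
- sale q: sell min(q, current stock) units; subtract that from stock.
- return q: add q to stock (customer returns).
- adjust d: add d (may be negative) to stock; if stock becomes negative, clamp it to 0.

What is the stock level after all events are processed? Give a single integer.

Answer: 0

Derivation:
Processing events:
Start: stock = 11
  Event 1 (sale 24): sell min(24,11)=11. stock: 11 - 11 = 0. total_sold = 11
  Event 2 (restock 9): 0 + 9 = 9
  Event 3 (sale 25): sell min(25,9)=9. stock: 9 - 9 = 0. total_sold = 20
  Event 4 (restock 24): 0 + 24 = 24
  Event 5 (sale 20): sell min(20,24)=20. stock: 24 - 20 = 4. total_sold = 40
  Event 6 (sale 5): sell min(5,4)=4. stock: 4 - 4 = 0. total_sold = 44
  Event 7 (sale 23): sell min(23,0)=0. stock: 0 - 0 = 0. total_sold = 44
  Event 8 (return 5): 0 + 5 = 5
  Event 9 (sale 18): sell min(18,5)=5. stock: 5 - 5 = 0. total_sold = 49
  Event 10 (return 2): 0 + 2 = 2
  Event 11 (sale 24): sell min(24,2)=2. stock: 2 - 2 = 0. total_sold = 51
  Event 12 (sale 19): sell min(19,0)=0. stock: 0 - 0 = 0. total_sold = 51
  Event 13 (sale 6): sell min(6,0)=0. stock: 0 - 0 = 0. total_sold = 51
  Event 14 (sale 16): sell min(16,0)=0. stock: 0 - 0 = 0. total_sold = 51
Final: stock = 0, total_sold = 51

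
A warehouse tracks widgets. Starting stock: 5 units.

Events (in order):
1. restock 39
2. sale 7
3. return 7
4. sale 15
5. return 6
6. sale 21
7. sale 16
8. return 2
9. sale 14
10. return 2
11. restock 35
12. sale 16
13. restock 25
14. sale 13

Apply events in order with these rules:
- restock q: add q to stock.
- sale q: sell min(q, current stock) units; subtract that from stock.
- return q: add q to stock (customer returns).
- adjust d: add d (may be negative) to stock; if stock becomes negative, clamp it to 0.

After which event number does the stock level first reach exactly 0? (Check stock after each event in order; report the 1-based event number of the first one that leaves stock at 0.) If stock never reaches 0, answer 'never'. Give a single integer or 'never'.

Processing events:
Start: stock = 5
  Event 1 (restock 39): 5 + 39 = 44
  Event 2 (sale 7): sell min(7,44)=7. stock: 44 - 7 = 37. total_sold = 7
  Event 3 (return 7): 37 + 7 = 44
  Event 4 (sale 15): sell min(15,44)=15. stock: 44 - 15 = 29. total_sold = 22
  Event 5 (return 6): 29 + 6 = 35
  Event 6 (sale 21): sell min(21,35)=21. stock: 35 - 21 = 14. total_sold = 43
  Event 7 (sale 16): sell min(16,14)=14. stock: 14 - 14 = 0. total_sold = 57
  Event 8 (return 2): 0 + 2 = 2
  Event 9 (sale 14): sell min(14,2)=2. stock: 2 - 2 = 0. total_sold = 59
  Event 10 (return 2): 0 + 2 = 2
  Event 11 (restock 35): 2 + 35 = 37
  Event 12 (sale 16): sell min(16,37)=16. stock: 37 - 16 = 21. total_sold = 75
  Event 13 (restock 25): 21 + 25 = 46
  Event 14 (sale 13): sell min(13,46)=13. stock: 46 - 13 = 33. total_sold = 88
Final: stock = 33, total_sold = 88

First zero at event 7.

Answer: 7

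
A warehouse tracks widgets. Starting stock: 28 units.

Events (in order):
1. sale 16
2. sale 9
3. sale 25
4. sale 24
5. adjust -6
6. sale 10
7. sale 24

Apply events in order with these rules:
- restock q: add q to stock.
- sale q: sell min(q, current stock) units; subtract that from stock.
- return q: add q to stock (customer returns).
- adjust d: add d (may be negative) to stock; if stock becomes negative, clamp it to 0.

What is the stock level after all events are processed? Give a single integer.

Answer: 0

Derivation:
Processing events:
Start: stock = 28
  Event 1 (sale 16): sell min(16,28)=16. stock: 28 - 16 = 12. total_sold = 16
  Event 2 (sale 9): sell min(9,12)=9. stock: 12 - 9 = 3. total_sold = 25
  Event 3 (sale 25): sell min(25,3)=3. stock: 3 - 3 = 0. total_sold = 28
  Event 4 (sale 24): sell min(24,0)=0. stock: 0 - 0 = 0. total_sold = 28
  Event 5 (adjust -6): 0 + -6 = 0 (clamped to 0)
  Event 6 (sale 10): sell min(10,0)=0. stock: 0 - 0 = 0. total_sold = 28
  Event 7 (sale 24): sell min(24,0)=0. stock: 0 - 0 = 0. total_sold = 28
Final: stock = 0, total_sold = 28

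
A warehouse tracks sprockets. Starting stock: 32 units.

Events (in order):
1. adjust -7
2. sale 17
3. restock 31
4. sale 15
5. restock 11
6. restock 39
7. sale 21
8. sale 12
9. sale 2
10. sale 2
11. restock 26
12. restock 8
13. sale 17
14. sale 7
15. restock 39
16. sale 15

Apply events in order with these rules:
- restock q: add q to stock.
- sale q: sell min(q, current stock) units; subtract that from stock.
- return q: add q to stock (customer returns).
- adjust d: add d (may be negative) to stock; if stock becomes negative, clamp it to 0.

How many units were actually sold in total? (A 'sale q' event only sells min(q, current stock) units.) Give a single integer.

Processing events:
Start: stock = 32
  Event 1 (adjust -7): 32 + -7 = 25
  Event 2 (sale 17): sell min(17,25)=17. stock: 25 - 17 = 8. total_sold = 17
  Event 3 (restock 31): 8 + 31 = 39
  Event 4 (sale 15): sell min(15,39)=15. stock: 39 - 15 = 24. total_sold = 32
  Event 5 (restock 11): 24 + 11 = 35
  Event 6 (restock 39): 35 + 39 = 74
  Event 7 (sale 21): sell min(21,74)=21. stock: 74 - 21 = 53. total_sold = 53
  Event 8 (sale 12): sell min(12,53)=12. stock: 53 - 12 = 41. total_sold = 65
  Event 9 (sale 2): sell min(2,41)=2. stock: 41 - 2 = 39. total_sold = 67
  Event 10 (sale 2): sell min(2,39)=2. stock: 39 - 2 = 37. total_sold = 69
  Event 11 (restock 26): 37 + 26 = 63
  Event 12 (restock 8): 63 + 8 = 71
  Event 13 (sale 17): sell min(17,71)=17. stock: 71 - 17 = 54. total_sold = 86
  Event 14 (sale 7): sell min(7,54)=7. stock: 54 - 7 = 47. total_sold = 93
  Event 15 (restock 39): 47 + 39 = 86
  Event 16 (sale 15): sell min(15,86)=15. stock: 86 - 15 = 71. total_sold = 108
Final: stock = 71, total_sold = 108

Answer: 108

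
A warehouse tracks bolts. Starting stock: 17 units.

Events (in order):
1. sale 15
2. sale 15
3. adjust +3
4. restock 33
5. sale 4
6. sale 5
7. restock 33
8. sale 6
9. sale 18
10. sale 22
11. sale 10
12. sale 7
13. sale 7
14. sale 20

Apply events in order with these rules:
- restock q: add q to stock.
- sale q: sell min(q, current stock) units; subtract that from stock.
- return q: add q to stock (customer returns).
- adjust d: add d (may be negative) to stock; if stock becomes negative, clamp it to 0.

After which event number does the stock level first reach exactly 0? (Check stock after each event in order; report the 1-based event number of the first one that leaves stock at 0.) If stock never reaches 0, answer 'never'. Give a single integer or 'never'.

Answer: 2

Derivation:
Processing events:
Start: stock = 17
  Event 1 (sale 15): sell min(15,17)=15. stock: 17 - 15 = 2. total_sold = 15
  Event 2 (sale 15): sell min(15,2)=2. stock: 2 - 2 = 0. total_sold = 17
  Event 3 (adjust +3): 0 + 3 = 3
  Event 4 (restock 33): 3 + 33 = 36
  Event 5 (sale 4): sell min(4,36)=4. stock: 36 - 4 = 32. total_sold = 21
  Event 6 (sale 5): sell min(5,32)=5. stock: 32 - 5 = 27. total_sold = 26
  Event 7 (restock 33): 27 + 33 = 60
  Event 8 (sale 6): sell min(6,60)=6. stock: 60 - 6 = 54. total_sold = 32
  Event 9 (sale 18): sell min(18,54)=18. stock: 54 - 18 = 36. total_sold = 50
  Event 10 (sale 22): sell min(22,36)=22. stock: 36 - 22 = 14. total_sold = 72
  Event 11 (sale 10): sell min(10,14)=10. stock: 14 - 10 = 4. total_sold = 82
  Event 12 (sale 7): sell min(7,4)=4. stock: 4 - 4 = 0. total_sold = 86
  Event 13 (sale 7): sell min(7,0)=0. stock: 0 - 0 = 0. total_sold = 86
  Event 14 (sale 20): sell min(20,0)=0. stock: 0 - 0 = 0. total_sold = 86
Final: stock = 0, total_sold = 86

First zero at event 2.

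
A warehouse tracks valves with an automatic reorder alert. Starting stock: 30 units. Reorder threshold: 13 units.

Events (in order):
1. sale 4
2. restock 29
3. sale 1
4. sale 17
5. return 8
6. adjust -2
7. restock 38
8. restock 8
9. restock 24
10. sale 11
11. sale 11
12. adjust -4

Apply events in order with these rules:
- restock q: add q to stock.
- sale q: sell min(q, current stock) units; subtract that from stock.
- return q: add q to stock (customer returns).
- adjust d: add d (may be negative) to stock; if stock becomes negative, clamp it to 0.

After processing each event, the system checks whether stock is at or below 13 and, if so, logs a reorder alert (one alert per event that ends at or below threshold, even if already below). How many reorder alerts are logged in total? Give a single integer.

Answer: 0

Derivation:
Processing events:
Start: stock = 30
  Event 1 (sale 4): sell min(4,30)=4. stock: 30 - 4 = 26. total_sold = 4
  Event 2 (restock 29): 26 + 29 = 55
  Event 3 (sale 1): sell min(1,55)=1. stock: 55 - 1 = 54. total_sold = 5
  Event 4 (sale 17): sell min(17,54)=17. stock: 54 - 17 = 37. total_sold = 22
  Event 5 (return 8): 37 + 8 = 45
  Event 6 (adjust -2): 45 + -2 = 43
  Event 7 (restock 38): 43 + 38 = 81
  Event 8 (restock 8): 81 + 8 = 89
  Event 9 (restock 24): 89 + 24 = 113
  Event 10 (sale 11): sell min(11,113)=11. stock: 113 - 11 = 102. total_sold = 33
  Event 11 (sale 11): sell min(11,102)=11. stock: 102 - 11 = 91. total_sold = 44
  Event 12 (adjust -4): 91 + -4 = 87
Final: stock = 87, total_sold = 44

Checking against threshold 13:
  After event 1: stock=26 > 13
  After event 2: stock=55 > 13
  After event 3: stock=54 > 13
  After event 4: stock=37 > 13
  After event 5: stock=45 > 13
  After event 6: stock=43 > 13
  After event 7: stock=81 > 13
  After event 8: stock=89 > 13
  After event 9: stock=113 > 13
  After event 10: stock=102 > 13
  After event 11: stock=91 > 13
  After event 12: stock=87 > 13
Alert events: []. Count = 0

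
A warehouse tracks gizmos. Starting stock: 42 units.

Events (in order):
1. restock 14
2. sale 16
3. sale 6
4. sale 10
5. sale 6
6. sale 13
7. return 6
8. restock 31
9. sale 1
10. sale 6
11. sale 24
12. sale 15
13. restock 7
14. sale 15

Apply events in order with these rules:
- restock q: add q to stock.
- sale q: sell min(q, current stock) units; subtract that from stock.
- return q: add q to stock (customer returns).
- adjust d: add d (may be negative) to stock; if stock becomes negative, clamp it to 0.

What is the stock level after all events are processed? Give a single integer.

Answer: 0

Derivation:
Processing events:
Start: stock = 42
  Event 1 (restock 14): 42 + 14 = 56
  Event 2 (sale 16): sell min(16,56)=16. stock: 56 - 16 = 40. total_sold = 16
  Event 3 (sale 6): sell min(6,40)=6. stock: 40 - 6 = 34. total_sold = 22
  Event 4 (sale 10): sell min(10,34)=10. stock: 34 - 10 = 24. total_sold = 32
  Event 5 (sale 6): sell min(6,24)=6. stock: 24 - 6 = 18. total_sold = 38
  Event 6 (sale 13): sell min(13,18)=13. stock: 18 - 13 = 5. total_sold = 51
  Event 7 (return 6): 5 + 6 = 11
  Event 8 (restock 31): 11 + 31 = 42
  Event 9 (sale 1): sell min(1,42)=1. stock: 42 - 1 = 41. total_sold = 52
  Event 10 (sale 6): sell min(6,41)=6. stock: 41 - 6 = 35. total_sold = 58
  Event 11 (sale 24): sell min(24,35)=24. stock: 35 - 24 = 11. total_sold = 82
  Event 12 (sale 15): sell min(15,11)=11. stock: 11 - 11 = 0. total_sold = 93
  Event 13 (restock 7): 0 + 7 = 7
  Event 14 (sale 15): sell min(15,7)=7. stock: 7 - 7 = 0. total_sold = 100
Final: stock = 0, total_sold = 100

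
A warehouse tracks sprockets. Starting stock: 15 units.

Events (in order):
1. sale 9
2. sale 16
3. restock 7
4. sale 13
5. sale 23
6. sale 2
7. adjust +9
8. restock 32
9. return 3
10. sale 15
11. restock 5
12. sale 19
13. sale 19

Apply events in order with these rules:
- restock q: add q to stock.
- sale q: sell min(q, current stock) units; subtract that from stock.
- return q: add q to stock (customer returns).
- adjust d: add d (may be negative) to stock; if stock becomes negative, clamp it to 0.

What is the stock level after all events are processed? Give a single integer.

Answer: 0

Derivation:
Processing events:
Start: stock = 15
  Event 1 (sale 9): sell min(9,15)=9. stock: 15 - 9 = 6. total_sold = 9
  Event 2 (sale 16): sell min(16,6)=6. stock: 6 - 6 = 0. total_sold = 15
  Event 3 (restock 7): 0 + 7 = 7
  Event 4 (sale 13): sell min(13,7)=7. stock: 7 - 7 = 0. total_sold = 22
  Event 5 (sale 23): sell min(23,0)=0. stock: 0 - 0 = 0. total_sold = 22
  Event 6 (sale 2): sell min(2,0)=0. stock: 0 - 0 = 0. total_sold = 22
  Event 7 (adjust +9): 0 + 9 = 9
  Event 8 (restock 32): 9 + 32 = 41
  Event 9 (return 3): 41 + 3 = 44
  Event 10 (sale 15): sell min(15,44)=15. stock: 44 - 15 = 29. total_sold = 37
  Event 11 (restock 5): 29 + 5 = 34
  Event 12 (sale 19): sell min(19,34)=19. stock: 34 - 19 = 15. total_sold = 56
  Event 13 (sale 19): sell min(19,15)=15. stock: 15 - 15 = 0. total_sold = 71
Final: stock = 0, total_sold = 71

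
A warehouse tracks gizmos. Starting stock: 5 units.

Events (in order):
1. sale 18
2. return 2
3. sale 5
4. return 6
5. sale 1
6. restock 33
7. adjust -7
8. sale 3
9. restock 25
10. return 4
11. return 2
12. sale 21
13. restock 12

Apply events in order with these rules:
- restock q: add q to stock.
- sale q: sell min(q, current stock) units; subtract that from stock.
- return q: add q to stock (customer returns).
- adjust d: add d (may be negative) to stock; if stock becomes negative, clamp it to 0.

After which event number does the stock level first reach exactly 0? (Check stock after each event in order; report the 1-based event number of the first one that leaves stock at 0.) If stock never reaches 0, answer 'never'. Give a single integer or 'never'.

Processing events:
Start: stock = 5
  Event 1 (sale 18): sell min(18,5)=5. stock: 5 - 5 = 0. total_sold = 5
  Event 2 (return 2): 0 + 2 = 2
  Event 3 (sale 5): sell min(5,2)=2. stock: 2 - 2 = 0. total_sold = 7
  Event 4 (return 6): 0 + 6 = 6
  Event 5 (sale 1): sell min(1,6)=1. stock: 6 - 1 = 5. total_sold = 8
  Event 6 (restock 33): 5 + 33 = 38
  Event 7 (adjust -7): 38 + -7 = 31
  Event 8 (sale 3): sell min(3,31)=3. stock: 31 - 3 = 28. total_sold = 11
  Event 9 (restock 25): 28 + 25 = 53
  Event 10 (return 4): 53 + 4 = 57
  Event 11 (return 2): 57 + 2 = 59
  Event 12 (sale 21): sell min(21,59)=21. stock: 59 - 21 = 38. total_sold = 32
  Event 13 (restock 12): 38 + 12 = 50
Final: stock = 50, total_sold = 32

First zero at event 1.

Answer: 1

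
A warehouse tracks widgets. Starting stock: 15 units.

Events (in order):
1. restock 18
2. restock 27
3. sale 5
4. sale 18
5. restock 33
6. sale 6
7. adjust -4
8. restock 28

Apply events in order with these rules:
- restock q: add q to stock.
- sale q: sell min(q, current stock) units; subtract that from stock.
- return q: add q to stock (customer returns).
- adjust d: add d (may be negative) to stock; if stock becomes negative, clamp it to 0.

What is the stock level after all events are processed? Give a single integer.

Answer: 88

Derivation:
Processing events:
Start: stock = 15
  Event 1 (restock 18): 15 + 18 = 33
  Event 2 (restock 27): 33 + 27 = 60
  Event 3 (sale 5): sell min(5,60)=5. stock: 60 - 5 = 55. total_sold = 5
  Event 4 (sale 18): sell min(18,55)=18. stock: 55 - 18 = 37. total_sold = 23
  Event 5 (restock 33): 37 + 33 = 70
  Event 6 (sale 6): sell min(6,70)=6. stock: 70 - 6 = 64. total_sold = 29
  Event 7 (adjust -4): 64 + -4 = 60
  Event 8 (restock 28): 60 + 28 = 88
Final: stock = 88, total_sold = 29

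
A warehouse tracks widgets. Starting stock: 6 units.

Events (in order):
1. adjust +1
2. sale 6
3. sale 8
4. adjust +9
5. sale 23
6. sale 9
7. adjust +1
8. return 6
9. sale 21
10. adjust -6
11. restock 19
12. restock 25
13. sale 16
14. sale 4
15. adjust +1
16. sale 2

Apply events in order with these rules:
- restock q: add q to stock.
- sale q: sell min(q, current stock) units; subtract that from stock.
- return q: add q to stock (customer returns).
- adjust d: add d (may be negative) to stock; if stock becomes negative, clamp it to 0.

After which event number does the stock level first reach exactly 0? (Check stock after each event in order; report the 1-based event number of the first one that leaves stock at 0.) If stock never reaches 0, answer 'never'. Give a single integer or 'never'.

Processing events:
Start: stock = 6
  Event 1 (adjust +1): 6 + 1 = 7
  Event 2 (sale 6): sell min(6,7)=6. stock: 7 - 6 = 1. total_sold = 6
  Event 3 (sale 8): sell min(8,1)=1. stock: 1 - 1 = 0. total_sold = 7
  Event 4 (adjust +9): 0 + 9 = 9
  Event 5 (sale 23): sell min(23,9)=9. stock: 9 - 9 = 0. total_sold = 16
  Event 6 (sale 9): sell min(9,0)=0. stock: 0 - 0 = 0. total_sold = 16
  Event 7 (adjust +1): 0 + 1 = 1
  Event 8 (return 6): 1 + 6 = 7
  Event 9 (sale 21): sell min(21,7)=7. stock: 7 - 7 = 0. total_sold = 23
  Event 10 (adjust -6): 0 + -6 = 0 (clamped to 0)
  Event 11 (restock 19): 0 + 19 = 19
  Event 12 (restock 25): 19 + 25 = 44
  Event 13 (sale 16): sell min(16,44)=16. stock: 44 - 16 = 28. total_sold = 39
  Event 14 (sale 4): sell min(4,28)=4. stock: 28 - 4 = 24. total_sold = 43
  Event 15 (adjust +1): 24 + 1 = 25
  Event 16 (sale 2): sell min(2,25)=2. stock: 25 - 2 = 23. total_sold = 45
Final: stock = 23, total_sold = 45

First zero at event 3.

Answer: 3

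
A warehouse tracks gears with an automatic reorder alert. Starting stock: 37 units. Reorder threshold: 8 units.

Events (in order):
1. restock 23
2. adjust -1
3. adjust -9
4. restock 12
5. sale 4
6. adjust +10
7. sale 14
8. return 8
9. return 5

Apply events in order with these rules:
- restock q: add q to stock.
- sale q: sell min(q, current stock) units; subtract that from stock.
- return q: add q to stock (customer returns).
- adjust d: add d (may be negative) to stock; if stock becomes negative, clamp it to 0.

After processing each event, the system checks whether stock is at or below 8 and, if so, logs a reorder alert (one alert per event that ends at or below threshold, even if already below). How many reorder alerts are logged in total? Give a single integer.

Answer: 0

Derivation:
Processing events:
Start: stock = 37
  Event 1 (restock 23): 37 + 23 = 60
  Event 2 (adjust -1): 60 + -1 = 59
  Event 3 (adjust -9): 59 + -9 = 50
  Event 4 (restock 12): 50 + 12 = 62
  Event 5 (sale 4): sell min(4,62)=4. stock: 62 - 4 = 58. total_sold = 4
  Event 6 (adjust +10): 58 + 10 = 68
  Event 7 (sale 14): sell min(14,68)=14. stock: 68 - 14 = 54. total_sold = 18
  Event 8 (return 8): 54 + 8 = 62
  Event 9 (return 5): 62 + 5 = 67
Final: stock = 67, total_sold = 18

Checking against threshold 8:
  After event 1: stock=60 > 8
  After event 2: stock=59 > 8
  After event 3: stock=50 > 8
  After event 4: stock=62 > 8
  After event 5: stock=58 > 8
  After event 6: stock=68 > 8
  After event 7: stock=54 > 8
  After event 8: stock=62 > 8
  After event 9: stock=67 > 8
Alert events: []. Count = 0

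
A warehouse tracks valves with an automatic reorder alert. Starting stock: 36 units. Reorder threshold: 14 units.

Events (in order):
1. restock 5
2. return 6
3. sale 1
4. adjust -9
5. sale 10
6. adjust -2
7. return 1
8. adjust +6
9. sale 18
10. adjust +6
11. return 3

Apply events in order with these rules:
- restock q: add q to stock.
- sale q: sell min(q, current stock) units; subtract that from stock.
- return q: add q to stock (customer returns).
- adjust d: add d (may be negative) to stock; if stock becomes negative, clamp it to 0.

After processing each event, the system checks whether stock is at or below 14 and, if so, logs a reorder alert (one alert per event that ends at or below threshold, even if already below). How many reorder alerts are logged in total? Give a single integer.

Processing events:
Start: stock = 36
  Event 1 (restock 5): 36 + 5 = 41
  Event 2 (return 6): 41 + 6 = 47
  Event 3 (sale 1): sell min(1,47)=1. stock: 47 - 1 = 46. total_sold = 1
  Event 4 (adjust -9): 46 + -9 = 37
  Event 5 (sale 10): sell min(10,37)=10. stock: 37 - 10 = 27. total_sold = 11
  Event 6 (adjust -2): 27 + -2 = 25
  Event 7 (return 1): 25 + 1 = 26
  Event 8 (adjust +6): 26 + 6 = 32
  Event 9 (sale 18): sell min(18,32)=18. stock: 32 - 18 = 14. total_sold = 29
  Event 10 (adjust +6): 14 + 6 = 20
  Event 11 (return 3): 20 + 3 = 23
Final: stock = 23, total_sold = 29

Checking against threshold 14:
  After event 1: stock=41 > 14
  After event 2: stock=47 > 14
  After event 3: stock=46 > 14
  After event 4: stock=37 > 14
  After event 5: stock=27 > 14
  After event 6: stock=25 > 14
  After event 7: stock=26 > 14
  After event 8: stock=32 > 14
  After event 9: stock=14 <= 14 -> ALERT
  After event 10: stock=20 > 14
  After event 11: stock=23 > 14
Alert events: [9]. Count = 1

Answer: 1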